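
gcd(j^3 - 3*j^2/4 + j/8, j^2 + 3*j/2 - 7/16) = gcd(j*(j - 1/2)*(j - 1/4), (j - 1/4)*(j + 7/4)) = j - 1/4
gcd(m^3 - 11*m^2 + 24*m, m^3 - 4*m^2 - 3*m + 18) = m - 3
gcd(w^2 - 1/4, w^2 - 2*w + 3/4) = w - 1/2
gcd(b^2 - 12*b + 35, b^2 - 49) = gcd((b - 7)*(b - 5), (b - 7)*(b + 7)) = b - 7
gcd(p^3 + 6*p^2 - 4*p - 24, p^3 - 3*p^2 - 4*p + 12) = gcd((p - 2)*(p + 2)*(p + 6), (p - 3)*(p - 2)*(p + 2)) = p^2 - 4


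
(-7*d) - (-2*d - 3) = 3 - 5*d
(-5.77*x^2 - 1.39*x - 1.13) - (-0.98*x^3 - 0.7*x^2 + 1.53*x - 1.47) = 0.98*x^3 - 5.07*x^2 - 2.92*x + 0.34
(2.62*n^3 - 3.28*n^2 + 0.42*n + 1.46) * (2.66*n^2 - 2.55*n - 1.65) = 6.9692*n^5 - 15.4058*n^4 + 5.1582*n^3 + 8.2246*n^2 - 4.416*n - 2.409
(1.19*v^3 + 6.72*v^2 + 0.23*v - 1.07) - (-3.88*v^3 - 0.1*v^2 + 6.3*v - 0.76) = 5.07*v^3 + 6.82*v^2 - 6.07*v - 0.31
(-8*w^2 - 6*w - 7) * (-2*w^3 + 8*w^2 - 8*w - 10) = 16*w^5 - 52*w^4 + 30*w^3 + 72*w^2 + 116*w + 70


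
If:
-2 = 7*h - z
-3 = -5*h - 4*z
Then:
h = -5/33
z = 31/33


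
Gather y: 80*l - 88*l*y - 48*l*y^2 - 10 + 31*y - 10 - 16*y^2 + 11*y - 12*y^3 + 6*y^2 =80*l - 12*y^3 + y^2*(-48*l - 10) + y*(42 - 88*l) - 20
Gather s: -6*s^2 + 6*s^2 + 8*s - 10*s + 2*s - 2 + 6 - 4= 0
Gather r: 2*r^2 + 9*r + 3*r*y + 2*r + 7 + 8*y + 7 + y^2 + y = 2*r^2 + r*(3*y + 11) + y^2 + 9*y + 14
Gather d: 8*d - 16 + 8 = 8*d - 8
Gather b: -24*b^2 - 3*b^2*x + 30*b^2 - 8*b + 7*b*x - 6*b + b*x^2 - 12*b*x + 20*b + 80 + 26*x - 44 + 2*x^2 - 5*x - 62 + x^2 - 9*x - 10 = b^2*(6 - 3*x) + b*(x^2 - 5*x + 6) + 3*x^2 + 12*x - 36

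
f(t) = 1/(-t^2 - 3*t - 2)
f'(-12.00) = 0.00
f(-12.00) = -0.00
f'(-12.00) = 0.00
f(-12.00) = -0.00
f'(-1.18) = 29.38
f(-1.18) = 6.78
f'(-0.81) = 26.99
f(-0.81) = -4.42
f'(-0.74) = 14.16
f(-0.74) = -3.05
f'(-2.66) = -1.93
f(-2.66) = -0.91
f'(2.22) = 0.04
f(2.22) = -0.07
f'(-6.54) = -0.02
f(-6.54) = -0.04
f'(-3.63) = -0.23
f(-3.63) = -0.23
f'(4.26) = 0.01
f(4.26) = -0.03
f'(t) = (2*t + 3)/(-t^2 - 3*t - 2)^2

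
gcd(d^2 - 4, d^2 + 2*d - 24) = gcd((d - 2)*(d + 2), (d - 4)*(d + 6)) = 1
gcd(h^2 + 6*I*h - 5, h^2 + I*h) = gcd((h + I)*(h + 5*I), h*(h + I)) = h + I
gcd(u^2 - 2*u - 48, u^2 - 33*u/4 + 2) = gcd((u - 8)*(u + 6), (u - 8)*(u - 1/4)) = u - 8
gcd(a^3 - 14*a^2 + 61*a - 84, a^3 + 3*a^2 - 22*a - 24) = a - 4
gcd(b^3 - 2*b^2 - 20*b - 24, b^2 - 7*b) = 1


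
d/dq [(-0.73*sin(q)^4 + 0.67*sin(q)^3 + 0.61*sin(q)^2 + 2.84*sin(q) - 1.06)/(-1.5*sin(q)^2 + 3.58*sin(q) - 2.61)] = (2.19*sin(q)^5 - 8.8452*sin(q)^4 + 12.4184*sin(q)^3 + 1.1977*sin(q)^2 - 6.3642*sin(q) - 3.6176)*cos(q)/(2.25*sin(q)^4 - 10.74*sin(q)^3 + 20.6464*sin(q)^2 - 18.6876*sin(q) + 6.8121)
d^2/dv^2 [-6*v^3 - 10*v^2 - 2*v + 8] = -36*v - 20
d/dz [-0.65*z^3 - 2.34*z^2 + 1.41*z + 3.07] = -1.95*z^2 - 4.68*z + 1.41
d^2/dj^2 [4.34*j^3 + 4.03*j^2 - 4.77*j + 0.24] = 26.04*j + 8.06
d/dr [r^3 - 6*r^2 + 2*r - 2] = 3*r^2 - 12*r + 2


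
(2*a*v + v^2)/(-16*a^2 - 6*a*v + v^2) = v/(-8*a + v)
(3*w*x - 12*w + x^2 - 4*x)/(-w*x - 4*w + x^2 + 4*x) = (-3*w*x + 12*w - x^2 + 4*x)/(w*x + 4*w - x^2 - 4*x)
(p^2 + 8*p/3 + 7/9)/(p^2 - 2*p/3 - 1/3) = (p + 7/3)/(p - 1)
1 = 1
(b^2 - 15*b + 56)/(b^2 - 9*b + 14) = (b - 8)/(b - 2)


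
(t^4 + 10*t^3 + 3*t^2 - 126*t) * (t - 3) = t^5 + 7*t^4 - 27*t^3 - 135*t^2 + 378*t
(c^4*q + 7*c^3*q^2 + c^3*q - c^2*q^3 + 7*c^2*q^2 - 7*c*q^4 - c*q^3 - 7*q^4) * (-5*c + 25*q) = -5*c^5*q - 10*c^4*q^2 - 5*c^4*q + 180*c^3*q^3 - 10*c^3*q^2 + 10*c^2*q^4 + 180*c^2*q^3 - 175*c*q^5 + 10*c*q^4 - 175*q^5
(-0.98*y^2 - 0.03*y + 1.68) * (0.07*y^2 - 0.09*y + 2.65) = -0.0686*y^4 + 0.0861*y^3 - 2.4767*y^2 - 0.2307*y + 4.452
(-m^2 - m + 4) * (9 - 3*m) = 3*m^3 - 6*m^2 - 21*m + 36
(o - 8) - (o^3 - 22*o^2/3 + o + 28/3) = -o^3 + 22*o^2/3 - 52/3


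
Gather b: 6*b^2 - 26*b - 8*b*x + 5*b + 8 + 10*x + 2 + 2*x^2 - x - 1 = 6*b^2 + b*(-8*x - 21) + 2*x^2 + 9*x + 9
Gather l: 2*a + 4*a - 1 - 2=6*a - 3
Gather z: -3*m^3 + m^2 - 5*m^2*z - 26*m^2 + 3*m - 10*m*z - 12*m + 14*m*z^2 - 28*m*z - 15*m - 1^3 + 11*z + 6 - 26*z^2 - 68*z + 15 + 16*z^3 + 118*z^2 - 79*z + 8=-3*m^3 - 25*m^2 - 24*m + 16*z^3 + z^2*(14*m + 92) + z*(-5*m^2 - 38*m - 136) + 28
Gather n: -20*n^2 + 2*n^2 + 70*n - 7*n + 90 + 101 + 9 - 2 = -18*n^2 + 63*n + 198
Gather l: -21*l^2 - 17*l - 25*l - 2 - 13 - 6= -21*l^2 - 42*l - 21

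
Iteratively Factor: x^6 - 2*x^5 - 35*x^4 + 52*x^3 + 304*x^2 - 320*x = (x - 4)*(x^5 + 2*x^4 - 27*x^3 - 56*x^2 + 80*x) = (x - 5)*(x - 4)*(x^4 + 7*x^3 + 8*x^2 - 16*x) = (x - 5)*(x - 4)*(x - 1)*(x^3 + 8*x^2 + 16*x) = x*(x - 5)*(x - 4)*(x - 1)*(x^2 + 8*x + 16) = x*(x - 5)*(x - 4)*(x - 1)*(x + 4)*(x + 4)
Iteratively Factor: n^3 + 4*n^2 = (n + 4)*(n^2) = n*(n + 4)*(n)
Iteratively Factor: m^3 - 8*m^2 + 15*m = (m - 5)*(m^2 - 3*m) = m*(m - 5)*(m - 3)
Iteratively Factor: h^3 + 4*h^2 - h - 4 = (h + 1)*(h^2 + 3*h - 4) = (h + 1)*(h + 4)*(h - 1)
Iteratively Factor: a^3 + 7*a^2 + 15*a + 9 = (a + 3)*(a^2 + 4*a + 3) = (a + 1)*(a + 3)*(a + 3)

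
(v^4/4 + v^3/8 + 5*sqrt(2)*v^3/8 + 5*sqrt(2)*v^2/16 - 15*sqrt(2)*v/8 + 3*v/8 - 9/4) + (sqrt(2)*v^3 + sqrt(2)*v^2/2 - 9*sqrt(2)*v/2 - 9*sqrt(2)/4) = v^4/4 + v^3/8 + 13*sqrt(2)*v^3/8 + 13*sqrt(2)*v^2/16 - 51*sqrt(2)*v/8 + 3*v/8 - 9*sqrt(2)/4 - 9/4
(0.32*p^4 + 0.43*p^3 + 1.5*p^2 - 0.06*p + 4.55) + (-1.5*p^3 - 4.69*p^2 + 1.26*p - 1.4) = 0.32*p^4 - 1.07*p^3 - 3.19*p^2 + 1.2*p + 3.15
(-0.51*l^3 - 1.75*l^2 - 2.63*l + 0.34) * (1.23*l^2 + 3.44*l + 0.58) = -0.6273*l^5 - 3.9069*l^4 - 9.5507*l^3 - 9.644*l^2 - 0.3558*l + 0.1972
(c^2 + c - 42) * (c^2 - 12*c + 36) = c^4 - 11*c^3 - 18*c^2 + 540*c - 1512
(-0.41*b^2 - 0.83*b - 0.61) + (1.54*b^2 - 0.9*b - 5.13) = 1.13*b^2 - 1.73*b - 5.74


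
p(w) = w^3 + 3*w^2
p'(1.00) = 9.00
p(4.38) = 141.58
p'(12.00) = 504.00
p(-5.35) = -67.26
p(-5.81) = -94.85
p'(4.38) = 83.83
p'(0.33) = 2.31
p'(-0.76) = -2.83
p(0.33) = 0.36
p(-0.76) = 1.29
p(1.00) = 4.00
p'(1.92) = 22.58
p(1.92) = 18.14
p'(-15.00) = 585.00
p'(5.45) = 121.81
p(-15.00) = -2700.00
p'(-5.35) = 53.77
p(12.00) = 2160.00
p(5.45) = 250.99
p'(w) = 3*w^2 + 6*w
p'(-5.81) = 66.41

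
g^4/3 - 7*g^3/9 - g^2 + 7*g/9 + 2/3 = (g/3 + 1/3)*(g - 3)*(g - 1)*(g + 2/3)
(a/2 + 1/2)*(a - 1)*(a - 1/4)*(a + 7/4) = a^4/2 + 3*a^3/4 - 23*a^2/32 - 3*a/4 + 7/32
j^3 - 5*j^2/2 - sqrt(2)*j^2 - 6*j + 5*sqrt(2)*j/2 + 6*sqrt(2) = (j - 4)*(j + 3/2)*(j - sqrt(2))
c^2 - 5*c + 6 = (c - 3)*(c - 2)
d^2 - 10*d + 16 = (d - 8)*(d - 2)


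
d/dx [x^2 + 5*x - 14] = 2*x + 5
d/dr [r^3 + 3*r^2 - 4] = 3*r*(r + 2)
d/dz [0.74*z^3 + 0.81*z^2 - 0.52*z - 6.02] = 2.22*z^2 + 1.62*z - 0.52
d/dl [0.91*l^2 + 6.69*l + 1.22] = 1.82*l + 6.69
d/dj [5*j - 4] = 5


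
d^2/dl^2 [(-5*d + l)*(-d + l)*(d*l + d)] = 2*d*(-6*d + 3*l + 1)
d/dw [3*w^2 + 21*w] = 6*w + 21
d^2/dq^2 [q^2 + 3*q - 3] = 2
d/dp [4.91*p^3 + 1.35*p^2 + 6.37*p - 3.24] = 14.73*p^2 + 2.7*p + 6.37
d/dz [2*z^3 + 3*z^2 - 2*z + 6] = 6*z^2 + 6*z - 2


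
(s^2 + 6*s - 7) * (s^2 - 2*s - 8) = s^4 + 4*s^3 - 27*s^2 - 34*s + 56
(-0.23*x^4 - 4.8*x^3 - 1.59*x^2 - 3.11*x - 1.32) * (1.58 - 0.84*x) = 0.1932*x^5 + 3.6686*x^4 - 6.2484*x^3 + 0.100199999999999*x^2 - 3.805*x - 2.0856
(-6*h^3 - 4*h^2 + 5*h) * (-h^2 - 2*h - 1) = 6*h^5 + 16*h^4 + 9*h^3 - 6*h^2 - 5*h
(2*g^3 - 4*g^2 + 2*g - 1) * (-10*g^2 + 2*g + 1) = -20*g^5 + 44*g^4 - 26*g^3 + 10*g^2 - 1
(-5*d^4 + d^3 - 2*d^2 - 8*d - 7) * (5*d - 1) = -25*d^5 + 10*d^4 - 11*d^3 - 38*d^2 - 27*d + 7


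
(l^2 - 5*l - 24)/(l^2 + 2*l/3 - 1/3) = 3*(l^2 - 5*l - 24)/(3*l^2 + 2*l - 1)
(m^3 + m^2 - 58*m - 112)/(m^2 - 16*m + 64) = (m^2 + 9*m + 14)/(m - 8)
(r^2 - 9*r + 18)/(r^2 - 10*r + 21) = (r - 6)/(r - 7)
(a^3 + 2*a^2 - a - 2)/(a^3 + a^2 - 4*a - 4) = (a - 1)/(a - 2)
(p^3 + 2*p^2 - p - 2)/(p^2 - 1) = p + 2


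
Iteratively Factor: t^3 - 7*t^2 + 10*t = (t - 2)*(t^2 - 5*t) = (t - 5)*(t - 2)*(t)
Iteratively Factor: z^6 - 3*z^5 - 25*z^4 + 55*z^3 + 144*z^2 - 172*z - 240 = (z + 2)*(z^5 - 5*z^4 - 15*z^3 + 85*z^2 - 26*z - 120) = (z - 3)*(z + 2)*(z^4 - 2*z^3 - 21*z^2 + 22*z + 40) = (z - 3)*(z + 2)*(z + 4)*(z^3 - 6*z^2 + 3*z + 10) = (z - 3)*(z - 2)*(z + 2)*(z + 4)*(z^2 - 4*z - 5) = (z - 5)*(z - 3)*(z - 2)*(z + 2)*(z + 4)*(z + 1)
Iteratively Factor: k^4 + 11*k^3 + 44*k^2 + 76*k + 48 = (k + 4)*(k^3 + 7*k^2 + 16*k + 12) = (k + 2)*(k + 4)*(k^2 + 5*k + 6) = (k + 2)^2*(k + 4)*(k + 3)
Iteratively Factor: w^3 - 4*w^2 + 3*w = (w)*(w^2 - 4*w + 3) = w*(w - 1)*(w - 3)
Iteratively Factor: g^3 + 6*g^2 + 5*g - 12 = (g + 3)*(g^2 + 3*g - 4) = (g - 1)*(g + 3)*(g + 4)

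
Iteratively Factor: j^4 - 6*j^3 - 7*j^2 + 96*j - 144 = (j - 3)*(j^3 - 3*j^2 - 16*j + 48) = (j - 4)*(j - 3)*(j^2 + j - 12) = (j - 4)*(j - 3)^2*(j + 4)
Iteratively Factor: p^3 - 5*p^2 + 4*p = (p - 1)*(p^2 - 4*p) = (p - 4)*(p - 1)*(p)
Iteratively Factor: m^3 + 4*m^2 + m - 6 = (m - 1)*(m^2 + 5*m + 6) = (m - 1)*(m + 3)*(m + 2)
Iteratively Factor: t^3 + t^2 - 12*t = (t + 4)*(t^2 - 3*t) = (t - 3)*(t + 4)*(t)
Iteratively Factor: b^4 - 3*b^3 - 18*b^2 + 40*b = (b)*(b^3 - 3*b^2 - 18*b + 40) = b*(b + 4)*(b^2 - 7*b + 10) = b*(b - 2)*(b + 4)*(b - 5)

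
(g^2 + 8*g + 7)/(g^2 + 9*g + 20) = (g^2 + 8*g + 7)/(g^2 + 9*g + 20)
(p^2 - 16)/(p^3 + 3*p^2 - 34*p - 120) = (p - 4)/(p^2 - p - 30)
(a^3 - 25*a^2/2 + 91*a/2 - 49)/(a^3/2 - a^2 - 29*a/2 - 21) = (2*a^2 - 11*a + 14)/(a^2 + 5*a + 6)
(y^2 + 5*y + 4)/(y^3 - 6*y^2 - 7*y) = (y + 4)/(y*(y - 7))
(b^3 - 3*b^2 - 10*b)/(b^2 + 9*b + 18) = b*(b^2 - 3*b - 10)/(b^2 + 9*b + 18)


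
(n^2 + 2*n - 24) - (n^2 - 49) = 2*n + 25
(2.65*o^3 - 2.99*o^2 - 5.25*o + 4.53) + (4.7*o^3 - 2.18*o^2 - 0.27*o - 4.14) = 7.35*o^3 - 5.17*o^2 - 5.52*o + 0.390000000000001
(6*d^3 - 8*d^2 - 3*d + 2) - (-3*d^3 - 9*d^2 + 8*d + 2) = 9*d^3 + d^2 - 11*d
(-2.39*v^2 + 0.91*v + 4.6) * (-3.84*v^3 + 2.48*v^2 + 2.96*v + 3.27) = 9.1776*v^5 - 9.4216*v^4 - 22.4816*v^3 + 6.2863*v^2 + 16.5917*v + 15.042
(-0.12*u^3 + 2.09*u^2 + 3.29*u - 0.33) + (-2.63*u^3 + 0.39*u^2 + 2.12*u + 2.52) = -2.75*u^3 + 2.48*u^2 + 5.41*u + 2.19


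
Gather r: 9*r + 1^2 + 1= 9*r + 2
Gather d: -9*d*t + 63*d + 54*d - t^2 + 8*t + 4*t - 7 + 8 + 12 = d*(117 - 9*t) - t^2 + 12*t + 13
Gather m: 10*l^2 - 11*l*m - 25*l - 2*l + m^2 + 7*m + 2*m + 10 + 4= 10*l^2 - 27*l + m^2 + m*(9 - 11*l) + 14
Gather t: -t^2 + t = -t^2 + t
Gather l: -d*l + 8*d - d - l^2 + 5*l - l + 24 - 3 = 7*d - l^2 + l*(4 - d) + 21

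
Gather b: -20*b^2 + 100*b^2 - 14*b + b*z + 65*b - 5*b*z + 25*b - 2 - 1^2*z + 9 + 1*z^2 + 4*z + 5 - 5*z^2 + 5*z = 80*b^2 + b*(76 - 4*z) - 4*z^2 + 8*z + 12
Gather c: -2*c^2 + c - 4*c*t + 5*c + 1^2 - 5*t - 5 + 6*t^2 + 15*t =-2*c^2 + c*(6 - 4*t) + 6*t^2 + 10*t - 4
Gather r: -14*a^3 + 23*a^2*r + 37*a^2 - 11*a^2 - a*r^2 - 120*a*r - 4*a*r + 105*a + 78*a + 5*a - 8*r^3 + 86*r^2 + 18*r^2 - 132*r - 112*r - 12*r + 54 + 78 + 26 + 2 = -14*a^3 + 26*a^2 + 188*a - 8*r^3 + r^2*(104 - a) + r*(23*a^2 - 124*a - 256) + 160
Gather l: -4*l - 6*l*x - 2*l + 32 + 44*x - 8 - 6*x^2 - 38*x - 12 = l*(-6*x - 6) - 6*x^2 + 6*x + 12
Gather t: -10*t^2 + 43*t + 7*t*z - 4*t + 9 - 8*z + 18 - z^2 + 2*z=-10*t^2 + t*(7*z + 39) - z^2 - 6*z + 27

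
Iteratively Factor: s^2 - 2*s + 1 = (s - 1)*(s - 1)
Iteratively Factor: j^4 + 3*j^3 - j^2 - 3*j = (j)*(j^3 + 3*j^2 - j - 3) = j*(j + 1)*(j^2 + 2*j - 3) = j*(j + 1)*(j + 3)*(j - 1)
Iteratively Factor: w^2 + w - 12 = (w + 4)*(w - 3)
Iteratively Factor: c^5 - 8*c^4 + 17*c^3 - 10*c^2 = (c)*(c^4 - 8*c^3 + 17*c^2 - 10*c) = c^2*(c^3 - 8*c^2 + 17*c - 10) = c^2*(c - 2)*(c^2 - 6*c + 5) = c^2*(c - 2)*(c - 1)*(c - 5)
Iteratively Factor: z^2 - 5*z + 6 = (z - 3)*(z - 2)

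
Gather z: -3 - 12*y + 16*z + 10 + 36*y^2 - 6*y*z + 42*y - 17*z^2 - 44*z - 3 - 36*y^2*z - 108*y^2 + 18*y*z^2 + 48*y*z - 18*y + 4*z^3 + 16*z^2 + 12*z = -72*y^2 + 12*y + 4*z^3 + z^2*(18*y - 1) + z*(-36*y^2 + 42*y - 16) + 4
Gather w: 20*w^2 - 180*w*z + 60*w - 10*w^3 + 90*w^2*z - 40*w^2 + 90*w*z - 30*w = -10*w^3 + w^2*(90*z - 20) + w*(30 - 90*z)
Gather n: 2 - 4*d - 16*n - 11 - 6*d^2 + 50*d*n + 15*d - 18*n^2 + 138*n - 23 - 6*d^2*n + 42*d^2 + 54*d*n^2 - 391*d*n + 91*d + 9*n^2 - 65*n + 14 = 36*d^2 + 102*d + n^2*(54*d - 9) + n*(-6*d^2 - 341*d + 57) - 18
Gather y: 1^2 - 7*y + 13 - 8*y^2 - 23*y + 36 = -8*y^2 - 30*y + 50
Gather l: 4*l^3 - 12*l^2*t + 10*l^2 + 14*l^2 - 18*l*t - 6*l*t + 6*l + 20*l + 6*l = 4*l^3 + l^2*(24 - 12*t) + l*(32 - 24*t)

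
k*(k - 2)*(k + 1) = k^3 - k^2 - 2*k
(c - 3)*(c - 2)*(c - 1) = c^3 - 6*c^2 + 11*c - 6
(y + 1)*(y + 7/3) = y^2 + 10*y/3 + 7/3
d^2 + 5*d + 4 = (d + 1)*(d + 4)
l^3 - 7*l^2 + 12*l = l*(l - 4)*(l - 3)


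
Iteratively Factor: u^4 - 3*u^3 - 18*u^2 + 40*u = (u + 4)*(u^3 - 7*u^2 + 10*u) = (u - 2)*(u + 4)*(u^2 - 5*u) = u*(u - 2)*(u + 4)*(u - 5)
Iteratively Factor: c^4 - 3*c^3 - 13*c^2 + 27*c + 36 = (c + 1)*(c^3 - 4*c^2 - 9*c + 36) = (c + 1)*(c + 3)*(c^2 - 7*c + 12) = (c - 3)*(c + 1)*(c + 3)*(c - 4)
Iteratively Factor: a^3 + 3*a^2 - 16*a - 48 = (a - 4)*(a^2 + 7*a + 12) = (a - 4)*(a + 4)*(a + 3)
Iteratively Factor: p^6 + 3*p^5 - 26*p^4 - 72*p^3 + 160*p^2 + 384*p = (p - 4)*(p^5 + 7*p^4 + 2*p^3 - 64*p^2 - 96*p) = (p - 4)*(p + 2)*(p^4 + 5*p^3 - 8*p^2 - 48*p) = (p - 4)*(p - 3)*(p + 2)*(p^3 + 8*p^2 + 16*p) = (p - 4)*(p - 3)*(p + 2)*(p + 4)*(p^2 + 4*p) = p*(p - 4)*(p - 3)*(p + 2)*(p + 4)*(p + 4)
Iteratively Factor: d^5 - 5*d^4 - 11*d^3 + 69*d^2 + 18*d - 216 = (d - 3)*(d^4 - 2*d^3 - 17*d^2 + 18*d + 72) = (d - 4)*(d - 3)*(d^3 + 2*d^2 - 9*d - 18) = (d - 4)*(d - 3)*(d + 3)*(d^2 - d - 6) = (d - 4)*(d - 3)^2*(d + 3)*(d + 2)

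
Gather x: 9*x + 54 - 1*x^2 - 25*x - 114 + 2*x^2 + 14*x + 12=x^2 - 2*x - 48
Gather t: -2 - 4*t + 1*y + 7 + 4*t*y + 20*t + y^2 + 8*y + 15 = t*(4*y + 16) + y^2 + 9*y + 20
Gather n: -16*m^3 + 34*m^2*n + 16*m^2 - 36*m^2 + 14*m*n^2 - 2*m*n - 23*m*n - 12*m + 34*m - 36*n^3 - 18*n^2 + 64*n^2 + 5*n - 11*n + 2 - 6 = -16*m^3 - 20*m^2 + 22*m - 36*n^3 + n^2*(14*m + 46) + n*(34*m^2 - 25*m - 6) - 4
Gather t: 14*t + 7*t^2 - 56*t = 7*t^2 - 42*t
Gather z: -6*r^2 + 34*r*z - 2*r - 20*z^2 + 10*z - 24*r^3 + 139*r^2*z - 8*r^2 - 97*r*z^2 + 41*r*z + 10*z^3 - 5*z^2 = -24*r^3 - 14*r^2 - 2*r + 10*z^3 + z^2*(-97*r - 25) + z*(139*r^2 + 75*r + 10)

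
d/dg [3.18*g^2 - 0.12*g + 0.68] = 6.36*g - 0.12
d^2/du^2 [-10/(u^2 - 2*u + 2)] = 20*(u^2 - 2*u - 4*(u - 1)^2 + 2)/(u^2 - 2*u + 2)^3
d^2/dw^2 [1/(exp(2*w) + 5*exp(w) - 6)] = (2*(2*exp(w) + 5)^2*exp(w) - (4*exp(w) + 5)*(exp(2*w) + 5*exp(w) - 6))*exp(w)/(exp(2*w) + 5*exp(w) - 6)^3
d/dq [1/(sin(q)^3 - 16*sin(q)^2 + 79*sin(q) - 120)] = (-3*sin(q)^2 + 32*sin(q) - 79)*cos(q)/(sin(q)^3 - 16*sin(q)^2 + 79*sin(q) - 120)^2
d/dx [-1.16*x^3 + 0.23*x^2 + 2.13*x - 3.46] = -3.48*x^2 + 0.46*x + 2.13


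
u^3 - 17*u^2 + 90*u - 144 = (u - 8)*(u - 6)*(u - 3)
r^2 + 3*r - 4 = (r - 1)*(r + 4)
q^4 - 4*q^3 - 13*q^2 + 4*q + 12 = (q - 6)*(q - 1)*(q + 1)*(q + 2)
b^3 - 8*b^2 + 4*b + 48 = (b - 6)*(b - 4)*(b + 2)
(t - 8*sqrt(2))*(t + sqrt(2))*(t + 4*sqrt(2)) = t^3 - 3*sqrt(2)*t^2 - 72*t - 64*sqrt(2)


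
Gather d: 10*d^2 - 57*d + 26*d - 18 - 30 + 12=10*d^2 - 31*d - 36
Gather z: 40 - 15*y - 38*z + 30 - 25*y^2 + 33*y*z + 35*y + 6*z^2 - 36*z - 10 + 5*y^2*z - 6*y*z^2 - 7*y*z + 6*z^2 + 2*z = -25*y^2 + 20*y + z^2*(12 - 6*y) + z*(5*y^2 + 26*y - 72) + 60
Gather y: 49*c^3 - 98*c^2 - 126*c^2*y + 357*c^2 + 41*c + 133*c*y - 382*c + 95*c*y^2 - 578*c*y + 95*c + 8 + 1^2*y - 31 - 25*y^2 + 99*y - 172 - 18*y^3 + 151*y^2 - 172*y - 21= 49*c^3 + 259*c^2 - 246*c - 18*y^3 + y^2*(95*c + 126) + y*(-126*c^2 - 445*c - 72) - 216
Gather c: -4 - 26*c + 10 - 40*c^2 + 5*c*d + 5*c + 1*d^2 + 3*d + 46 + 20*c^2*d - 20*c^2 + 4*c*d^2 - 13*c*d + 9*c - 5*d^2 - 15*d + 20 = c^2*(20*d - 60) + c*(4*d^2 - 8*d - 12) - 4*d^2 - 12*d + 72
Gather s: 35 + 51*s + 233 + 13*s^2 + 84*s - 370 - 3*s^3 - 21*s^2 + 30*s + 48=-3*s^3 - 8*s^2 + 165*s - 54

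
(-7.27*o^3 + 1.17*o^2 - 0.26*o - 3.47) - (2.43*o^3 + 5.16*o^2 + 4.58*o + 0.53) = -9.7*o^3 - 3.99*o^2 - 4.84*o - 4.0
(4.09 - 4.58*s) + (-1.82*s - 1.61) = 2.48 - 6.4*s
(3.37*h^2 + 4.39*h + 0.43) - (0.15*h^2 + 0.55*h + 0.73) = 3.22*h^2 + 3.84*h - 0.3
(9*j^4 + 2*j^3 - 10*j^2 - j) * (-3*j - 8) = -27*j^5 - 78*j^4 + 14*j^3 + 83*j^2 + 8*j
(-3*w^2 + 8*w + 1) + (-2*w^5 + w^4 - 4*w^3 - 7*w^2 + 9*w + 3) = -2*w^5 + w^4 - 4*w^3 - 10*w^2 + 17*w + 4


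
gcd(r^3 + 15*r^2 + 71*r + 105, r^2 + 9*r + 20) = r + 5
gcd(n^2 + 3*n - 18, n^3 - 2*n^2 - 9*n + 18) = n - 3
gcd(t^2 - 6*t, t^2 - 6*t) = t^2 - 6*t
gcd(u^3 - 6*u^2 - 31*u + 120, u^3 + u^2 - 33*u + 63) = u - 3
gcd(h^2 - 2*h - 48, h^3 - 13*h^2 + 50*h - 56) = 1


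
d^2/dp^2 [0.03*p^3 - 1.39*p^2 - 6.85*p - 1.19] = 0.18*p - 2.78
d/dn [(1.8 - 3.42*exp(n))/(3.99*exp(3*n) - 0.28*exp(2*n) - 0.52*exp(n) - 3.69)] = (27.2916*exp(3*n) - 22.5036*exp(2*n) + 1.008*exp(n) + 13.5558)*exp(n)/(15.9201*exp(6*n) - 2.2344*exp(5*n) - 4.0712*exp(4*n) - 29.155*exp(3*n) + 2.3368*exp(2*n) + 3.8376*exp(n) + 13.6161)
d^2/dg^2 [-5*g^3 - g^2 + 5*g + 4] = -30*g - 2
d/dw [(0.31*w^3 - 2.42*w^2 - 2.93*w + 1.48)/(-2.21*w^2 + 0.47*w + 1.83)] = (-0.6851*w^4 + 0.291399999999999*w^3 - 5.9108*w^2 - 2.3156*w - 6.0575)/(4.8841*w^4 - 2.0774*w^3 - 7.8677*w^2 + 1.7202*w + 3.3489)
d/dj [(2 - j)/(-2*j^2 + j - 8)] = (2*j^2 - j - (j - 2)*(4*j - 1) + 8)/(2*j^2 - j + 8)^2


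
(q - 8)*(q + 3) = q^2 - 5*q - 24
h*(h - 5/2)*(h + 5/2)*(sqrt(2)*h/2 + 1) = sqrt(2)*h^4/2 + h^3 - 25*sqrt(2)*h^2/8 - 25*h/4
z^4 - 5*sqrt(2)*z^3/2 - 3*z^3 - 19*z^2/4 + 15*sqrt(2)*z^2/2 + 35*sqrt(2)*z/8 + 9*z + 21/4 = (z - 7/2)*(z + 1/2)*(z - 3*sqrt(2))*(z + sqrt(2)/2)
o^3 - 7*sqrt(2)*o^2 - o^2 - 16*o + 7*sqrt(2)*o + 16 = (o - 1)*(o - 8*sqrt(2))*(o + sqrt(2))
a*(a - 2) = a^2 - 2*a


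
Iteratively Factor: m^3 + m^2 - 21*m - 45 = (m - 5)*(m^2 + 6*m + 9) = (m - 5)*(m + 3)*(m + 3)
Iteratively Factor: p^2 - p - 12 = (p + 3)*(p - 4)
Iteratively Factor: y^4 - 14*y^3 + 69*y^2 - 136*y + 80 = (y - 4)*(y^3 - 10*y^2 + 29*y - 20) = (y - 4)*(y - 1)*(y^2 - 9*y + 20) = (y - 5)*(y - 4)*(y - 1)*(y - 4)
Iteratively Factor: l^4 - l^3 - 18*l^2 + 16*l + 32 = (l + 4)*(l^3 - 5*l^2 + 2*l + 8) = (l - 4)*(l + 4)*(l^2 - l - 2) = (l - 4)*(l + 1)*(l + 4)*(l - 2)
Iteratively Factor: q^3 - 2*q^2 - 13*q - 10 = (q + 2)*(q^2 - 4*q - 5) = (q + 1)*(q + 2)*(q - 5)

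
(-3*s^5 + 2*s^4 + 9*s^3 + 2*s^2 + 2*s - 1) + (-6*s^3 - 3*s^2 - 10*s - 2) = -3*s^5 + 2*s^4 + 3*s^3 - s^2 - 8*s - 3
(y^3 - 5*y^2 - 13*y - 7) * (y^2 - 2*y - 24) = y^5 - 7*y^4 - 27*y^3 + 139*y^2 + 326*y + 168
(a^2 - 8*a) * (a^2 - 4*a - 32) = a^4 - 12*a^3 + 256*a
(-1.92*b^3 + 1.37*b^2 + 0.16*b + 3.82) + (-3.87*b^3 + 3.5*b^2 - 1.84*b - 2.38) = -5.79*b^3 + 4.87*b^2 - 1.68*b + 1.44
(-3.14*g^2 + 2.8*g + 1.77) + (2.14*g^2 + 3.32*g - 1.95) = -1.0*g^2 + 6.12*g - 0.18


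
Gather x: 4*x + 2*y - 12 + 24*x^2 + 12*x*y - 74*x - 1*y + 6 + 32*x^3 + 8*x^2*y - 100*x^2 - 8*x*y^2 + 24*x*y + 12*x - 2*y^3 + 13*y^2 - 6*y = 32*x^3 + x^2*(8*y - 76) + x*(-8*y^2 + 36*y - 58) - 2*y^3 + 13*y^2 - 5*y - 6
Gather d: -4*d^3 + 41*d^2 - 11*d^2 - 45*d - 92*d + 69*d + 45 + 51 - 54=-4*d^3 + 30*d^2 - 68*d + 42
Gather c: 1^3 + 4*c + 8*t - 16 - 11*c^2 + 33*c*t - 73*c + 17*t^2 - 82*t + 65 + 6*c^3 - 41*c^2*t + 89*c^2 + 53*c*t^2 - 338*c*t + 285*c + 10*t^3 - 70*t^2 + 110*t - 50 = 6*c^3 + c^2*(78 - 41*t) + c*(53*t^2 - 305*t + 216) + 10*t^3 - 53*t^2 + 36*t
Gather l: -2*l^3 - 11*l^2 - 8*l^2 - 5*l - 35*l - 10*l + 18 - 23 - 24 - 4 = -2*l^3 - 19*l^2 - 50*l - 33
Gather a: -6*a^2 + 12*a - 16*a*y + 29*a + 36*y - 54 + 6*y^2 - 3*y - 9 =-6*a^2 + a*(41 - 16*y) + 6*y^2 + 33*y - 63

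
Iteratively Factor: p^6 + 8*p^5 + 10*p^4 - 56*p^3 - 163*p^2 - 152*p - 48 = (p + 1)*(p^5 + 7*p^4 + 3*p^3 - 59*p^2 - 104*p - 48) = (p + 1)*(p + 4)*(p^4 + 3*p^3 - 9*p^2 - 23*p - 12) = (p + 1)*(p + 4)^2*(p^3 - p^2 - 5*p - 3) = (p - 3)*(p + 1)*(p + 4)^2*(p^2 + 2*p + 1) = (p - 3)*(p + 1)^2*(p + 4)^2*(p + 1)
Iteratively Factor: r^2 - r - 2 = (r - 2)*(r + 1)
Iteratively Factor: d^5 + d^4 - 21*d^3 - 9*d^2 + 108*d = (d)*(d^4 + d^3 - 21*d^2 - 9*d + 108) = d*(d + 4)*(d^3 - 3*d^2 - 9*d + 27) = d*(d - 3)*(d + 4)*(d^2 - 9) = d*(d - 3)^2*(d + 4)*(d + 3)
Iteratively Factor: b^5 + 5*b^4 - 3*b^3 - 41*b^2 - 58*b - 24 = (b + 4)*(b^4 + b^3 - 7*b^2 - 13*b - 6) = (b + 1)*(b + 4)*(b^3 - 7*b - 6) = (b + 1)*(b + 2)*(b + 4)*(b^2 - 2*b - 3) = (b - 3)*(b + 1)*(b + 2)*(b + 4)*(b + 1)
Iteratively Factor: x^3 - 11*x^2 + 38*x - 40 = (x - 4)*(x^2 - 7*x + 10) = (x - 5)*(x - 4)*(x - 2)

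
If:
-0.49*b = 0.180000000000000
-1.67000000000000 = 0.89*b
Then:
No Solution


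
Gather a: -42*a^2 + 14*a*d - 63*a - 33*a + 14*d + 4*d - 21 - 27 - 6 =-42*a^2 + a*(14*d - 96) + 18*d - 54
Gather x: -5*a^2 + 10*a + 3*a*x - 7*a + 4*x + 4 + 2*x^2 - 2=-5*a^2 + 3*a + 2*x^2 + x*(3*a + 4) + 2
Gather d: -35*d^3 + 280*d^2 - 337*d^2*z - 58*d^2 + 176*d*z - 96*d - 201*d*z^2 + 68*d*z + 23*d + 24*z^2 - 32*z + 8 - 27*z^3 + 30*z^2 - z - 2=-35*d^3 + d^2*(222 - 337*z) + d*(-201*z^2 + 244*z - 73) - 27*z^3 + 54*z^2 - 33*z + 6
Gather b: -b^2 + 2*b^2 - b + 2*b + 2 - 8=b^2 + b - 6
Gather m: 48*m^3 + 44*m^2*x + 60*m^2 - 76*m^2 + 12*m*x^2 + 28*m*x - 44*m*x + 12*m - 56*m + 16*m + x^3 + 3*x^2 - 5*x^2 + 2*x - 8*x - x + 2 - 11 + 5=48*m^3 + m^2*(44*x - 16) + m*(12*x^2 - 16*x - 28) + x^3 - 2*x^2 - 7*x - 4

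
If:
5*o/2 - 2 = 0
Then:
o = 4/5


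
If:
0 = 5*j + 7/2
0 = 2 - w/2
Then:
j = -7/10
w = 4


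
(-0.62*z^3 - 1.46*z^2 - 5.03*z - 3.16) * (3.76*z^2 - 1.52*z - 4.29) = -2.3312*z^5 - 4.5472*z^4 - 14.0338*z^3 + 2.0274*z^2 + 26.3819*z + 13.5564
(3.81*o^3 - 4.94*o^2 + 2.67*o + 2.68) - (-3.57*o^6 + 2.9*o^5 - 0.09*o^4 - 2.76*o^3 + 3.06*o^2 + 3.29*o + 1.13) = 3.57*o^6 - 2.9*o^5 + 0.09*o^4 + 6.57*o^3 - 8.0*o^2 - 0.62*o + 1.55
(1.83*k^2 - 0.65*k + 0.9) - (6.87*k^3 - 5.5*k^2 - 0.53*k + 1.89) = -6.87*k^3 + 7.33*k^2 - 0.12*k - 0.99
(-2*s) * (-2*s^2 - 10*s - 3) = 4*s^3 + 20*s^2 + 6*s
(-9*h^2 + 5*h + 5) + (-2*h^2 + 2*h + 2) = -11*h^2 + 7*h + 7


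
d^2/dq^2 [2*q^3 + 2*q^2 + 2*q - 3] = 12*q + 4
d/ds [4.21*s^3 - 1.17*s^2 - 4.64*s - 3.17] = 12.63*s^2 - 2.34*s - 4.64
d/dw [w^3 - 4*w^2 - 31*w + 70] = 3*w^2 - 8*w - 31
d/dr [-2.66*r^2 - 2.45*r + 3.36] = -5.32*r - 2.45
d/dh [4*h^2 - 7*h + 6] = 8*h - 7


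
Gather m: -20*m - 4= -20*m - 4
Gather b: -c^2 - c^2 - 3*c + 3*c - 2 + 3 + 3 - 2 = 2 - 2*c^2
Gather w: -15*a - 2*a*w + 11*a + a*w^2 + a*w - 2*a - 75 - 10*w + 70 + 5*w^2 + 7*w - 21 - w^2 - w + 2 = -6*a + w^2*(a + 4) + w*(-a - 4) - 24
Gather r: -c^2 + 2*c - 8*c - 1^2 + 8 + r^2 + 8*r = -c^2 - 6*c + r^2 + 8*r + 7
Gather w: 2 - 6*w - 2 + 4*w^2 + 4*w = 4*w^2 - 2*w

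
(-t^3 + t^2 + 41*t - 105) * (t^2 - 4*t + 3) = -t^5 + 5*t^4 + 34*t^3 - 266*t^2 + 543*t - 315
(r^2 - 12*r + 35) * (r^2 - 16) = r^4 - 12*r^3 + 19*r^2 + 192*r - 560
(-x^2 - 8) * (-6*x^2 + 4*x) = 6*x^4 - 4*x^3 + 48*x^2 - 32*x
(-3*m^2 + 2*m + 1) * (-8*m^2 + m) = 24*m^4 - 19*m^3 - 6*m^2 + m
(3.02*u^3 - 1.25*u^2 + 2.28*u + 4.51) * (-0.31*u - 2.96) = -0.9362*u^4 - 8.5517*u^3 + 2.9932*u^2 - 8.1469*u - 13.3496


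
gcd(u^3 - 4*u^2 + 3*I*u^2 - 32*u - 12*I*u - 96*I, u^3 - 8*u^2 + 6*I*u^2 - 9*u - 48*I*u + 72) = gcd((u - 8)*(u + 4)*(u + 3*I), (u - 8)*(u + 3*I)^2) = u^2 + u*(-8 + 3*I) - 24*I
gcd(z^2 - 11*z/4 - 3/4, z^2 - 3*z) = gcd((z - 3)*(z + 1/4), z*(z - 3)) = z - 3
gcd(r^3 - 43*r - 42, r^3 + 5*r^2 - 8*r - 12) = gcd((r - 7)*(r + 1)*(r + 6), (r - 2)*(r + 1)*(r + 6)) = r^2 + 7*r + 6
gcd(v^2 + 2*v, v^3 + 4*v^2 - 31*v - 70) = v + 2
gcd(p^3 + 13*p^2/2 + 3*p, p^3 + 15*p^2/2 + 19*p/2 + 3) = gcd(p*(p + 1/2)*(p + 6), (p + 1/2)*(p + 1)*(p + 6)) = p^2 + 13*p/2 + 3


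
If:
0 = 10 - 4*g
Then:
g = 5/2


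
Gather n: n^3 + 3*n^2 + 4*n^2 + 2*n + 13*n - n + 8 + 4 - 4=n^3 + 7*n^2 + 14*n + 8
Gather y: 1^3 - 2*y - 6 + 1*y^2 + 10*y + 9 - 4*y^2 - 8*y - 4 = -3*y^2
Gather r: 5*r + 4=5*r + 4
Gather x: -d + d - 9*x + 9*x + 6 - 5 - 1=0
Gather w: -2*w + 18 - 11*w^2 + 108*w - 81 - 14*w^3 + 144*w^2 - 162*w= -14*w^3 + 133*w^2 - 56*w - 63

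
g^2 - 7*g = g*(g - 7)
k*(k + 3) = k^2 + 3*k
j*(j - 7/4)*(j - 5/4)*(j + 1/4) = j^4 - 11*j^3/4 + 23*j^2/16 + 35*j/64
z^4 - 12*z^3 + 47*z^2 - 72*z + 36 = (z - 6)*(z - 3)*(z - 2)*(z - 1)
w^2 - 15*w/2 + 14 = (w - 4)*(w - 7/2)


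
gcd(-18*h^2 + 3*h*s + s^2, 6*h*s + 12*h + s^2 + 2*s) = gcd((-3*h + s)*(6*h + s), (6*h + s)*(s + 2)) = 6*h + s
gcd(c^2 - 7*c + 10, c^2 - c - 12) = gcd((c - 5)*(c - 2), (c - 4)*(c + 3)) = 1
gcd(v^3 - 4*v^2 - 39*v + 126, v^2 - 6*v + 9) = v - 3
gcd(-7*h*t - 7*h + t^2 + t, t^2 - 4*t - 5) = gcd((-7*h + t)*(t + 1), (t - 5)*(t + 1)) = t + 1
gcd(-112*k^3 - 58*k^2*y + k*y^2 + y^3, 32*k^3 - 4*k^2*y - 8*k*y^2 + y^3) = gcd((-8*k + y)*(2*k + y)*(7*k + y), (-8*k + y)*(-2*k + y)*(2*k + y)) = -16*k^2 - 6*k*y + y^2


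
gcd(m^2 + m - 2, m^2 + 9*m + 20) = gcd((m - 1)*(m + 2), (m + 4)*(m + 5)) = 1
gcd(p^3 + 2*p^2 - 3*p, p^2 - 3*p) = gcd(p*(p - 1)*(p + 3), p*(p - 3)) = p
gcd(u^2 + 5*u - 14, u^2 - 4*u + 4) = u - 2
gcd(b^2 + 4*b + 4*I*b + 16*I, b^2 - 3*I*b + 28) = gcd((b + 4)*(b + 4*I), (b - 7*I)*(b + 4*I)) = b + 4*I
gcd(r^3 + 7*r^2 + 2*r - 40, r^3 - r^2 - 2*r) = r - 2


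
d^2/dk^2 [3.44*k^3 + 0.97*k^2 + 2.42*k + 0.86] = 20.64*k + 1.94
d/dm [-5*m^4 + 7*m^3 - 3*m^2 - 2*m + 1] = -20*m^3 + 21*m^2 - 6*m - 2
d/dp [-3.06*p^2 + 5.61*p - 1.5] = 5.61 - 6.12*p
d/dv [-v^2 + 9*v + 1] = 9 - 2*v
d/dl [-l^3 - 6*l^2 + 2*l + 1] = -3*l^2 - 12*l + 2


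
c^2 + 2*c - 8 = (c - 2)*(c + 4)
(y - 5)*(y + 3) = y^2 - 2*y - 15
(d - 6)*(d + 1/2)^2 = d^3 - 5*d^2 - 23*d/4 - 3/2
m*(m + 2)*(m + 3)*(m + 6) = m^4 + 11*m^3 + 36*m^2 + 36*m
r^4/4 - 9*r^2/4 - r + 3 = (r/2 + 1)^2*(r - 3)*(r - 1)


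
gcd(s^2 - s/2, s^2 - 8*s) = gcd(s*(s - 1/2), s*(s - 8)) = s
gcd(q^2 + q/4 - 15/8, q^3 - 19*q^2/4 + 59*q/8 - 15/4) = q - 5/4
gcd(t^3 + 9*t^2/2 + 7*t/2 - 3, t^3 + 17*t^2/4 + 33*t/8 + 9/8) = t + 3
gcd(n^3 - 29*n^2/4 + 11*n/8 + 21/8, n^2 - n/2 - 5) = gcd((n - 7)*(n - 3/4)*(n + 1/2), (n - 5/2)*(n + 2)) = 1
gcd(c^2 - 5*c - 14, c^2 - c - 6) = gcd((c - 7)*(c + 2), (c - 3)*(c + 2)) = c + 2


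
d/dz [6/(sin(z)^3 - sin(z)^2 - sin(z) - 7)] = 6*(-3*sin(z)^2 + 2*sin(z) + 1)*cos(z)/(-sin(z)^3 + sin(z)^2 + sin(z) + 7)^2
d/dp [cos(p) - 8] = -sin(p)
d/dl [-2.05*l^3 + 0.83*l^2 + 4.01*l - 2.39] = -6.15*l^2 + 1.66*l + 4.01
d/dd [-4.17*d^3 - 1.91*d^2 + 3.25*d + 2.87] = -12.51*d^2 - 3.82*d + 3.25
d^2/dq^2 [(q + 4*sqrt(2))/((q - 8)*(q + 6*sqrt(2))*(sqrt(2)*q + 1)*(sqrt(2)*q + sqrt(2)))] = (12*sqrt(2)*q^7 - 112*sqrt(2)*q^6 + 368*q^6 - 3318*q^5 + 2349*sqrt(2)*q^5 - 18501*sqrt(2)*q^4 + 16818*q^4 - 74900*q^3 + 47453*sqrt(2)*q^3 + 9072*sqrt(2)*q^2 + 192696*q^2 + 111120*sqrt(2)*q + 188832*q + 30912*sqrt(2) + 103232)/(2*sqrt(2)*q^12 - 42*sqrt(2)*q^11 + 78*q^11 - 1638*q^10 + 789*sqrt(2)*q^10 - 11417*sqrt(2)*q^9 + 12727*q^9 - 66339*q^8 + 68079*sqrt(2)*q^8 - 74907*sqrt(2)*q^7 + 311415*q^7 - 134170*sqrt(2)*q^6 - 185731*q^6 - 2777424*q^5 - 761670*sqrt(2)*q^5 - 3430752*sqrt(2)*q^4 - 4230408*q^4 - 4381776*sqrt(2)*q^3 - 4367168*q^3 - 3773952*q^2 - 2093184*sqrt(2)*q^2 - 1437696*q - 580608*sqrt(2)*q - 221184*sqrt(2))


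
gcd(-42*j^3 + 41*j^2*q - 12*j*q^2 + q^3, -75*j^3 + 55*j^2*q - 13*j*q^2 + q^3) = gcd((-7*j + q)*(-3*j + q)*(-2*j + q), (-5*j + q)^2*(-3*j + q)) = -3*j + q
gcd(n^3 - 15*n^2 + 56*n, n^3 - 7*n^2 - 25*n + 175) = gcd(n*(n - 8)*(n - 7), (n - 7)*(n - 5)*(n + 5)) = n - 7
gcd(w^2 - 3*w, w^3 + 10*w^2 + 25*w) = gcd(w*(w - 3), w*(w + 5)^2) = w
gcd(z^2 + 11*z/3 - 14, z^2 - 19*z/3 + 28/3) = z - 7/3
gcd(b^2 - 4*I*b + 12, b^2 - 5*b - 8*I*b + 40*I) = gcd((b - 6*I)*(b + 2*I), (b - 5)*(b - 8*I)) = 1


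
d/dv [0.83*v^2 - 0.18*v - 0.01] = 1.66*v - 0.18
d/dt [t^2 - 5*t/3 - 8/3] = 2*t - 5/3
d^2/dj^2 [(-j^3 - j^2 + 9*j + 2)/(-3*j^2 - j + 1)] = 32*(-5*j^3 - 3*j^2 - 6*j - 1)/(27*j^6 + 27*j^5 - 18*j^4 - 17*j^3 + 6*j^2 + 3*j - 1)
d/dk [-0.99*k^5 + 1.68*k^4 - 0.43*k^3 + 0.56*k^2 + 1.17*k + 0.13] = -4.95*k^4 + 6.72*k^3 - 1.29*k^2 + 1.12*k + 1.17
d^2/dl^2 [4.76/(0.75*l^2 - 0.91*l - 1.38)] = (5.355*l^2 - 6.4974*l - 4.76*(1.5*l - 0.91)*(3.0*l - 1.82) - 9.8532)/(-0.75*l^2 + 0.91*l + 1.38)^3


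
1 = 1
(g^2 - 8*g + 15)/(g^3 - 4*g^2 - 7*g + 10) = (g - 3)/(g^2 + g - 2)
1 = 1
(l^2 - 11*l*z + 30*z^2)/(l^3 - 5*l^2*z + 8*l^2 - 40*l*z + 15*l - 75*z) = (l - 6*z)/(l^2 + 8*l + 15)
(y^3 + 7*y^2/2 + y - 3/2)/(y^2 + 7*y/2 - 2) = (y^2 + 4*y + 3)/(y + 4)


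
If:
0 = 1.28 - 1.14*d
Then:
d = 1.12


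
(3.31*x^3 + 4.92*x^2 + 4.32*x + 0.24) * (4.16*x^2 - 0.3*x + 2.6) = 13.7696*x^5 + 19.4742*x^4 + 25.1012*x^3 + 12.4944*x^2 + 11.16*x + 0.624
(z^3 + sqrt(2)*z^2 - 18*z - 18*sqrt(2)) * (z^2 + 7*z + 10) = z^5 + sqrt(2)*z^4 + 7*z^4 - 8*z^3 + 7*sqrt(2)*z^3 - 126*z^2 - 8*sqrt(2)*z^2 - 180*z - 126*sqrt(2)*z - 180*sqrt(2)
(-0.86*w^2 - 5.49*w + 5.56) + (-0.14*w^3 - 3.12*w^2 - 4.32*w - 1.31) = -0.14*w^3 - 3.98*w^2 - 9.81*w + 4.25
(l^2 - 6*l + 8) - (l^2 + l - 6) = 14 - 7*l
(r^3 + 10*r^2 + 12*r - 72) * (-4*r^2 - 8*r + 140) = -4*r^5 - 48*r^4 + 12*r^3 + 1592*r^2 + 2256*r - 10080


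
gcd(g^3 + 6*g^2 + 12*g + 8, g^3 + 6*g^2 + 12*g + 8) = g^3 + 6*g^2 + 12*g + 8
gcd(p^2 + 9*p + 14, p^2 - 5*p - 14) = p + 2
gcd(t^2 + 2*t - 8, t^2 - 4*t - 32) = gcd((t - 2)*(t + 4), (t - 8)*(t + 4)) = t + 4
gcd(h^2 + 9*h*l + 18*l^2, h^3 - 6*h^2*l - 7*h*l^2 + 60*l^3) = h + 3*l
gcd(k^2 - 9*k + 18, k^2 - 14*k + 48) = k - 6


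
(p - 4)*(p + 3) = p^2 - p - 12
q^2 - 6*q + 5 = (q - 5)*(q - 1)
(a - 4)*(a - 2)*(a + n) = a^3 + a^2*n - 6*a^2 - 6*a*n + 8*a + 8*n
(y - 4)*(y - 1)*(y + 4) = y^3 - y^2 - 16*y + 16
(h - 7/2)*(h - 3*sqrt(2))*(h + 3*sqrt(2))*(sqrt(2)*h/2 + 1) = sqrt(2)*h^4/2 - 7*sqrt(2)*h^3/4 + h^3 - 9*sqrt(2)*h^2 - 7*h^2/2 - 18*h + 63*sqrt(2)*h/2 + 63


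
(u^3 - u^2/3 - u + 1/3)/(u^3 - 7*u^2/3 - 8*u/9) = 3*(-3*u^3 + u^2 + 3*u - 1)/(u*(-9*u^2 + 21*u + 8))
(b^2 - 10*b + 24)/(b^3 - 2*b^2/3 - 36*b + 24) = 3*(b - 4)/(3*b^2 + 16*b - 12)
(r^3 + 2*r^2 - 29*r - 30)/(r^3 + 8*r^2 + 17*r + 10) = (r^2 + r - 30)/(r^2 + 7*r + 10)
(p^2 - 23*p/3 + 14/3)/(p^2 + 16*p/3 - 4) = (p - 7)/(p + 6)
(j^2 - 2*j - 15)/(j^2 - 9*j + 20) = (j + 3)/(j - 4)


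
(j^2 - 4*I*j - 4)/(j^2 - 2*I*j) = (j - 2*I)/j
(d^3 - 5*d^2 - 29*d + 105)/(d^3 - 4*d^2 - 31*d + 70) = (d - 3)/(d - 2)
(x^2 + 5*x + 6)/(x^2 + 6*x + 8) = (x + 3)/(x + 4)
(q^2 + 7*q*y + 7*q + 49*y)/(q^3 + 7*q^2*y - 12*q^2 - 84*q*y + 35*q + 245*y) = (q + 7)/(q^2 - 12*q + 35)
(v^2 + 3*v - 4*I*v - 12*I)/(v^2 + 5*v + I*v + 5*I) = (v^2 + v*(3 - 4*I) - 12*I)/(v^2 + v*(5 + I) + 5*I)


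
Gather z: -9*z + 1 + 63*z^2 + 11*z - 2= 63*z^2 + 2*z - 1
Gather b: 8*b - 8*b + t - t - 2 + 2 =0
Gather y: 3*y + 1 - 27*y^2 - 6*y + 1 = -27*y^2 - 3*y + 2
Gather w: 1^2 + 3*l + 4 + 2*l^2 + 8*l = 2*l^2 + 11*l + 5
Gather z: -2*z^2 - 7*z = -2*z^2 - 7*z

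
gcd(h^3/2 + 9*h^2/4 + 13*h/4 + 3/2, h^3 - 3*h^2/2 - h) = 1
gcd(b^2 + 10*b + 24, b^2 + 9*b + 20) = b + 4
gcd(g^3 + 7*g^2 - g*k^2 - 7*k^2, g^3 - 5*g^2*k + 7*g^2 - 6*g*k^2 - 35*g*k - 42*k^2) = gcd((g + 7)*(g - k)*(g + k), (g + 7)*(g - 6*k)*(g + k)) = g^2 + g*k + 7*g + 7*k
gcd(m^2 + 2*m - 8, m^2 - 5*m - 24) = 1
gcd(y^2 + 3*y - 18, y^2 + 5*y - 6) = y + 6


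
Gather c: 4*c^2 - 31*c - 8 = 4*c^2 - 31*c - 8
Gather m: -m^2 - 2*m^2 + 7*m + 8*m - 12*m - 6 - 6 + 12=-3*m^2 + 3*m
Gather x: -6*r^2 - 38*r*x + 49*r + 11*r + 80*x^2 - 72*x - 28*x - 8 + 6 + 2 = -6*r^2 + 60*r + 80*x^2 + x*(-38*r - 100)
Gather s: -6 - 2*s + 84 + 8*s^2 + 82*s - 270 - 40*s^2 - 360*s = -32*s^2 - 280*s - 192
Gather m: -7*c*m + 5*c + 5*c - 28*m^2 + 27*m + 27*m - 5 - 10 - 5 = 10*c - 28*m^2 + m*(54 - 7*c) - 20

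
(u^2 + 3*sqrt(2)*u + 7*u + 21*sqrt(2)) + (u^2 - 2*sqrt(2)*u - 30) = 2*u^2 + sqrt(2)*u + 7*u - 30 + 21*sqrt(2)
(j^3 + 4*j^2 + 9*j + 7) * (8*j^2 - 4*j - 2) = 8*j^5 + 28*j^4 + 54*j^3 + 12*j^2 - 46*j - 14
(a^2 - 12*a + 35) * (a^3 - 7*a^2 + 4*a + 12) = a^5 - 19*a^4 + 123*a^3 - 281*a^2 - 4*a + 420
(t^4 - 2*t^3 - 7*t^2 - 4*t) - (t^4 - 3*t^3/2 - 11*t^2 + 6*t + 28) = -t^3/2 + 4*t^2 - 10*t - 28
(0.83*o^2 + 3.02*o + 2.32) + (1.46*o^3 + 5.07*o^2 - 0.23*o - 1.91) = 1.46*o^3 + 5.9*o^2 + 2.79*o + 0.41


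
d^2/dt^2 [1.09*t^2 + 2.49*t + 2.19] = 2.18000000000000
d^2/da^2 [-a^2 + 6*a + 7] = -2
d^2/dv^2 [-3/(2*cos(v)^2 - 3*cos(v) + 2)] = 3*(-16*sin(v)^4 + sin(v)^2 - 57*cos(v)/2 + 9*cos(3*v)/2 + 25)/(2*sin(v)^2 + 3*cos(v) - 4)^3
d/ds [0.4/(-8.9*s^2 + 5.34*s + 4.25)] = (7.12*s - 2.136)/(-8.9*s^2 + 5.34*s + 4.25)^2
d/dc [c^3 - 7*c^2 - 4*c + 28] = 3*c^2 - 14*c - 4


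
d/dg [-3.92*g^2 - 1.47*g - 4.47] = -7.84*g - 1.47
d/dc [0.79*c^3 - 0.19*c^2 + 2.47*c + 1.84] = 2.37*c^2 - 0.38*c + 2.47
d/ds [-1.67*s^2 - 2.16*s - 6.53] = -3.34*s - 2.16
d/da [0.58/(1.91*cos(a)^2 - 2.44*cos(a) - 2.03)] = (2.2156*cos(a) - 1.4152)*sin(a)/(-1.91*cos(a)^2 + 2.44*cos(a) + 2.03)^2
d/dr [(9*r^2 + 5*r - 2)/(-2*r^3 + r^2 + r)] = 2*(9*r^4 + 10*r^3 - 4*r^2 + 2*r + 1)/(r^2*(4*r^4 - 4*r^3 - 3*r^2 + 2*r + 1))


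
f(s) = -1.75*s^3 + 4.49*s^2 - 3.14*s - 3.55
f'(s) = -5.25*s^2 + 8.98*s - 3.14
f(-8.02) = 1213.17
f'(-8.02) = -412.84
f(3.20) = -24.96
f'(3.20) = -28.16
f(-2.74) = 74.76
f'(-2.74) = -67.16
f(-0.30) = -2.16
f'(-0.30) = -6.31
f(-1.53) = 18.03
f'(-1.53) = -29.17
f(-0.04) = -3.42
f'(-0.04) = -3.51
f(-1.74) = 24.73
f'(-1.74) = -34.66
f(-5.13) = 366.98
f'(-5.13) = -187.37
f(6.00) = -238.75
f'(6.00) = -138.26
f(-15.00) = 6960.05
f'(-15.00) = -1319.09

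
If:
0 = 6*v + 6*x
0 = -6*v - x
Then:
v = 0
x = 0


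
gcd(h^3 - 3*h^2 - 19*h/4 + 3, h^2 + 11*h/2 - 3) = h - 1/2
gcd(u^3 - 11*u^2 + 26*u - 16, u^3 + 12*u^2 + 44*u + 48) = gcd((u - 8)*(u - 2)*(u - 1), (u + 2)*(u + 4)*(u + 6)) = 1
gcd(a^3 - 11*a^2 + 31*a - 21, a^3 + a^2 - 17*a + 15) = a^2 - 4*a + 3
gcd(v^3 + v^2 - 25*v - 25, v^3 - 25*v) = v^2 - 25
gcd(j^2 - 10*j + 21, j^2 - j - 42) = j - 7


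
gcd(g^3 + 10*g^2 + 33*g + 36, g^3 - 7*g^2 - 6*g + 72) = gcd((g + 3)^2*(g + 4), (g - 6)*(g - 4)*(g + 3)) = g + 3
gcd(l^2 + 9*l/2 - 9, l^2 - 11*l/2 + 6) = l - 3/2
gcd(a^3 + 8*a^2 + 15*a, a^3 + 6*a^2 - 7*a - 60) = a + 5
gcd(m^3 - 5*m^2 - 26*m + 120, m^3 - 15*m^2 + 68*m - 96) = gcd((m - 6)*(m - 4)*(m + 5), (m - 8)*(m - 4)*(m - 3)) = m - 4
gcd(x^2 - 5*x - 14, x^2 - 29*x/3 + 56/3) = x - 7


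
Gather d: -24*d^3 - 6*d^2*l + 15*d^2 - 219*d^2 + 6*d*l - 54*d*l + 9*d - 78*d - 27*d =-24*d^3 + d^2*(-6*l - 204) + d*(-48*l - 96)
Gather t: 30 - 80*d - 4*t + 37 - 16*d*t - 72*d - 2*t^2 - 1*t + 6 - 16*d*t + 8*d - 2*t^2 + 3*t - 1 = -144*d - 4*t^2 + t*(-32*d - 2) + 72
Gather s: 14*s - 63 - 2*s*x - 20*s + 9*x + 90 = s*(-2*x - 6) + 9*x + 27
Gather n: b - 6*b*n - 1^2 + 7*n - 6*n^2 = b - 6*n^2 + n*(7 - 6*b) - 1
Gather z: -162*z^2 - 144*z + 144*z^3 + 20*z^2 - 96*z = 144*z^3 - 142*z^2 - 240*z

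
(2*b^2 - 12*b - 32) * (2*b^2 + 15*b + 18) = 4*b^4 + 6*b^3 - 208*b^2 - 696*b - 576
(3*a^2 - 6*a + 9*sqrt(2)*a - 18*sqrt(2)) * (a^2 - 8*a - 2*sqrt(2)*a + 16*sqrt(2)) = 3*a^4 - 30*a^3 + 3*sqrt(2)*a^3 - 30*sqrt(2)*a^2 + 12*a^2 + 48*sqrt(2)*a + 360*a - 576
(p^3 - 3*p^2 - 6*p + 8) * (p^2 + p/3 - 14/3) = p^5 - 8*p^4/3 - 35*p^3/3 + 20*p^2 + 92*p/3 - 112/3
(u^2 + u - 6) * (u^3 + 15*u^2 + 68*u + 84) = u^5 + 16*u^4 + 77*u^3 + 62*u^2 - 324*u - 504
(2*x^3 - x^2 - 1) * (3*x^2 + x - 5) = 6*x^5 - x^4 - 11*x^3 + 2*x^2 - x + 5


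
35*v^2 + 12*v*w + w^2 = (5*v + w)*(7*v + w)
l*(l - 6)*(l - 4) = l^3 - 10*l^2 + 24*l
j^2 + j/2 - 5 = (j - 2)*(j + 5/2)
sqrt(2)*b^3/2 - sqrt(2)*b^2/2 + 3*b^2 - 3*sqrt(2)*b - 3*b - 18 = (b - 3)*(b + 3*sqrt(2))*(sqrt(2)*b/2 + sqrt(2))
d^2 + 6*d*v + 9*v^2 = (d + 3*v)^2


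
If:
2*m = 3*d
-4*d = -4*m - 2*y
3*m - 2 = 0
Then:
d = 4/9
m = 2/3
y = -4/9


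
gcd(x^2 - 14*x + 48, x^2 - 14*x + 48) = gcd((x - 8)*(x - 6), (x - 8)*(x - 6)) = x^2 - 14*x + 48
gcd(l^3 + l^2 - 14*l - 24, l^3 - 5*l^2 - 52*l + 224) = l - 4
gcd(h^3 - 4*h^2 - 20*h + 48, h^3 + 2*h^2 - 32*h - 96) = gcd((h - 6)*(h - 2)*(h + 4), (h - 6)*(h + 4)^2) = h^2 - 2*h - 24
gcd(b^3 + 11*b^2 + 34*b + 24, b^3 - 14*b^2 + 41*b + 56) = b + 1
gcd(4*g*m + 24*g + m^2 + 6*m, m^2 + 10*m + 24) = m + 6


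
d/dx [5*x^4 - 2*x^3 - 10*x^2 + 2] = 2*x*(10*x^2 - 3*x - 10)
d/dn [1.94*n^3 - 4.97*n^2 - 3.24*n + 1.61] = 5.82*n^2 - 9.94*n - 3.24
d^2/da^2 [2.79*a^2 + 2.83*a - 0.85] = 5.58000000000000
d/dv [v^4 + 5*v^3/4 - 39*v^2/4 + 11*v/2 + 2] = 4*v^3 + 15*v^2/4 - 39*v/2 + 11/2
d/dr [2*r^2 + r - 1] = 4*r + 1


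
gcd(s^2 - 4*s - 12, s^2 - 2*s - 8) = s + 2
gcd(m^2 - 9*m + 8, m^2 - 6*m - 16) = m - 8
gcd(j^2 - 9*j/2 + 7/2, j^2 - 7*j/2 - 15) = 1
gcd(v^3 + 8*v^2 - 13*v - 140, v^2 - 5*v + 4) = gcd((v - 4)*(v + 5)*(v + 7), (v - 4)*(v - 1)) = v - 4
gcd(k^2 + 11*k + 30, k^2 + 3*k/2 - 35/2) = k + 5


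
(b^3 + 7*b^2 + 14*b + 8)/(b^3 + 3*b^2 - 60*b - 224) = (b^2 + 3*b + 2)/(b^2 - b - 56)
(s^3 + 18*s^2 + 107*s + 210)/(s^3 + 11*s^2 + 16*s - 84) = (s + 5)/(s - 2)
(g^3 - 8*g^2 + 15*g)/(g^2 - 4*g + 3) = g*(g - 5)/(g - 1)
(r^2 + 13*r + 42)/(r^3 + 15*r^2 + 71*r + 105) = (r + 6)/(r^2 + 8*r + 15)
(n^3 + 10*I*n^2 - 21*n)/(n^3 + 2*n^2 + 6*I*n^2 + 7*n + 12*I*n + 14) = n*(n + 3*I)/(n^2 + n*(2 - I) - 2*I)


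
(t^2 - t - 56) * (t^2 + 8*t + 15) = t^4 + 7*t^3 - 49*t^2 - 463*t - 840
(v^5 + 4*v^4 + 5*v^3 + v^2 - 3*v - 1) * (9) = 9*v^5 + 36*v^4 + 45*v^3 + 9*v^2 - 27*v - 9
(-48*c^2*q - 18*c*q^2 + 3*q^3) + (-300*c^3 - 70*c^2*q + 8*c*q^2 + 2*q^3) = -300*c^3 - 118*c^2*q - 10*c*q^2 + 5*q^3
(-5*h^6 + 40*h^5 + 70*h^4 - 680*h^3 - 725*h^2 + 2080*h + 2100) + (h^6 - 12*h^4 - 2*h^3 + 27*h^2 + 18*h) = -4*h^6 + 40*h^5 + 58*h^4 - 682*h^3 - 698*h^2 + 2098*h + 2100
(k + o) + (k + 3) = 2*k + o + 3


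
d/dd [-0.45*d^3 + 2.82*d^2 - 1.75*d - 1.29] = -1.35*d^2 + 5.64*d - 1.75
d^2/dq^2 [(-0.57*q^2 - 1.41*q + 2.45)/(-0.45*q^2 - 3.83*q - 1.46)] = (-1.39374*q^3 - 5.22369*q^2 - 30.89367*q - 81.997162)/(0.091125*q^6 + 2.326725*q^5 + 20.689965*q^4 + 71.279747*q^3 + 67.127442*q^2 + 24.492084*q + 3.112136)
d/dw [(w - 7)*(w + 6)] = 2*w - 1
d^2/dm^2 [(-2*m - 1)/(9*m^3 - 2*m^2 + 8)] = 2*(-m^2*(2*m + 1)*(27*m - 4)^2 + (54*m^2 - 8*m + (2*m + 1)*(27*m - 2))*(9*m^3 - 2*m^2 + 8))/(9*m^3 - 2*m^2 + 8)^3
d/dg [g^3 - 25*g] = 3*g^2 - 25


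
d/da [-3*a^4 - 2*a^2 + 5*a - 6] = -12*a^3 - 4*a + 5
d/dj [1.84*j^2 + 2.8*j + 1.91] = 3.68*j + 2.8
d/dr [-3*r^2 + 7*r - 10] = 7 - 6*r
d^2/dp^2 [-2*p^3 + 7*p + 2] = -12*p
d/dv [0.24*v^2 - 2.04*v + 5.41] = 0.48*v - 2.04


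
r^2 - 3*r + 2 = (r - 2)*(r - 1)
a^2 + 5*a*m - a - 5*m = (a - 1)*(a + 5*m)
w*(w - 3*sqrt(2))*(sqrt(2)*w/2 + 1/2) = sqrt(2)*w^3/2 - 5*w^2/2 - 3*sqrt(2)*w/2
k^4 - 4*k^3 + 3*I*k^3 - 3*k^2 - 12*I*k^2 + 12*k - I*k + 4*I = (k - 4)*(k + I)^3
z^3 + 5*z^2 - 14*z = z*(z - 2)*(z + 7)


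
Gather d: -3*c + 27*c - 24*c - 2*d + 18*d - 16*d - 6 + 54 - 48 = 0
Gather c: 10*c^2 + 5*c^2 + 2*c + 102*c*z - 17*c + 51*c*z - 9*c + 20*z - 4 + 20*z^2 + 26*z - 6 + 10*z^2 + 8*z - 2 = 15*c^2 + c*(153*z - 24) + 30*z^2 + 54*z - 12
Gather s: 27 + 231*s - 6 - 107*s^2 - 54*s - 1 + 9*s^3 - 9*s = 9*s^3 - 107*s^2 + 168*s + 20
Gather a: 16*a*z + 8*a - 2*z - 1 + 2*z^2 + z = a*(16*z + 8) + 2*z^2 - z - 1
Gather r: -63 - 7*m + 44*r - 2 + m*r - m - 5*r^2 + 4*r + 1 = -8*m - 5*r^2 + r*(m + 48) - 64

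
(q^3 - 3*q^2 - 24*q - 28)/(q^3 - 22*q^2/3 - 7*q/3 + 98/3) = 3*(q + 2)/(3*q - 7)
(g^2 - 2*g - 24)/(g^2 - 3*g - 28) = (g - 6)/(g - 7)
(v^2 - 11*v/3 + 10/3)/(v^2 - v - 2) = (v - 5/3)/(v + 1)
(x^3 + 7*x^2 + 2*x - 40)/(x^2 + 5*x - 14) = (x^2 + 9*x + 20)/(x + 7)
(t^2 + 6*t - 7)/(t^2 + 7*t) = (t - 1)/t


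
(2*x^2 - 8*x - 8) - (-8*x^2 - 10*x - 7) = 10*x^2 + 2*x - 1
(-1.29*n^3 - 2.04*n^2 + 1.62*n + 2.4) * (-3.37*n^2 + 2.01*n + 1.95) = 4.3473*n^5 + 4.2819*n^4 - 12.0753*n^3 - 8.8098*n^2 + 7.983*n + 4.68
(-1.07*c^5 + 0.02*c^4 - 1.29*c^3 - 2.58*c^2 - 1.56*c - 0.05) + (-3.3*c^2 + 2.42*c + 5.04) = -1.07*c^5 + 0.02*c^4 - 1.29*c^3 - 5.88*c^2 + 0.86*c + 4.99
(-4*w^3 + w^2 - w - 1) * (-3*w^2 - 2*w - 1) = 12*w^5 + 5*w^4 + 5*w^3 + 4*w^2 + 3*w + 1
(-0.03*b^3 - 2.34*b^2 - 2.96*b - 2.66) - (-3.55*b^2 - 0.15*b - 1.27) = -0.03*b^3 + 1.21*b^2 - 2.81*b - 1.39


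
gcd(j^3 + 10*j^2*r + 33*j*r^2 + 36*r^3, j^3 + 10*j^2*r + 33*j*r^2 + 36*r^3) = j^3 + 10*j^2*r + 33*j*r^2 + 36*r^3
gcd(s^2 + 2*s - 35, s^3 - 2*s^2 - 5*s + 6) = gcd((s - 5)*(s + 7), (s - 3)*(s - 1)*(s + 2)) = 1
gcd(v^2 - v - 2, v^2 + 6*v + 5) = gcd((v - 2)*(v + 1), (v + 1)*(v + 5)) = v + 1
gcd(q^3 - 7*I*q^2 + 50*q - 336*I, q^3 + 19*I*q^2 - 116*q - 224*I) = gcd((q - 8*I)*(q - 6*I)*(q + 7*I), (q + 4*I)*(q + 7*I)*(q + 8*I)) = q + 7*I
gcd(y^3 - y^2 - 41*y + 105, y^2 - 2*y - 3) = y - 3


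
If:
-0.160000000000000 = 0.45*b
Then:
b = -0.36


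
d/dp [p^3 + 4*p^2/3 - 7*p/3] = 3*p^2 + 8*p/3 - 7/3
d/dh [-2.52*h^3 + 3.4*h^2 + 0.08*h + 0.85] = -7.56*h^2 + 6.8*h + 0.08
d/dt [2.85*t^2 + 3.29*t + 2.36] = 5.7*t + 3.29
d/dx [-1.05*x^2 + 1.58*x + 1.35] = 1.58 - 2.1*x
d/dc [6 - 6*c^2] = -12*c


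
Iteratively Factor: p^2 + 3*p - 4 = (p - 1)*(p + 4)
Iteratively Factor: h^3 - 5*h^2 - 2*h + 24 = (h - 3)*(h^2 - 2*h - 8) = (h - 4)*(h - 3)*(h + 2)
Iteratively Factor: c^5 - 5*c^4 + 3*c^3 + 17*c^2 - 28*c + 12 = (c - 1)*(c^4 - 4*c^3 - c^2 + 16*c - 12) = (c - 2)*(c - 1)*(c^3 - 2*c^2 - 5*c + 6) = (c - 2)*(c - 1)*(c + 2)*(c^2 - 4*c + 3) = (c - 2)*(c - 1)^2*(c + 2)*(c - 3)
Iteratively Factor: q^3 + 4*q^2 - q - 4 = (q + 4)*(q^2 - 1) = (q + 1)*(q + 4)*(q - 1)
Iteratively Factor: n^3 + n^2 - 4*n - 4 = (n + 2)*(n^2 - n - 2) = (n + 1)*(n + 2)*(n - 2)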